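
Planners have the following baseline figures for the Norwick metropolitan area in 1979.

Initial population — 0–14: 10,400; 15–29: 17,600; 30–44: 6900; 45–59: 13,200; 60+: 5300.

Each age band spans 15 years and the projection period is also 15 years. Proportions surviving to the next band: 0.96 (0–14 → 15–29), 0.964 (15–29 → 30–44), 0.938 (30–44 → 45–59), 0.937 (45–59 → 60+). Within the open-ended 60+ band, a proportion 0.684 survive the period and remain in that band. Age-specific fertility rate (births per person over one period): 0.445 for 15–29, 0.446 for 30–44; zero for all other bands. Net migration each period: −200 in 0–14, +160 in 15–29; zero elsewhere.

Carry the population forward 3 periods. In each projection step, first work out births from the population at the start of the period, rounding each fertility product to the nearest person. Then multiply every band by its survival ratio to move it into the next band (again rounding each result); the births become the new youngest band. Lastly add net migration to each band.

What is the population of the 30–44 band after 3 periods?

— Period 1 —
Births: 17600 * 0.445 = 7832, 6900 * 0.446 = 3077 → total 10909
15–29: 10400 * 0.96 = 9984
30–44: 17600 * 0.964 = 16966
45–59: 6900 * 0.938 = 6472
60+: 13200 * 0.937 + 5300 * 0.684 = 12368 + 3625 = 15993
Net migration: 0–14 − 200 → 10709; 15–29 + 160 → 10144
Giving 10709 / 10144 / 16966 / 6472 / 15993.
— Period 2 —
Births: 10144 * 0.445 = 4514, 16966 * 0.446 = 7567 → total 12081
15–29: 10709 * 0.96 = 10281
30–44: 10144 * 0.964 = 9779
45–59: 16966 * 0.938 = 15914
60+: 6472 * 0.937 + 15993 * 0.684 = 6064 + 10939 = 17003
Net migration: 0–14 − 200 → 11881; 15–29 + 160 → 10441
Giving 11881 / 10441 / 9779 / 15914 / 17003.
— Period 3 —
Births: 10441 * 0.445 = 4646, 9779 * 0.446 = 4361 → total 9007
15–29: 11881 * 0.96 = 11406
30–44: 10441 * 0.964 = 10065
45–59: 9779 * 0.938 = 9173
60+: 15914 * 0.937 + 17003 * 0.684 = 14911 + 11630 = 26541
Net migration: 0–14 − 200 → 8807; 15–29 + 160 → 11566
Giving 8807 / 11566 / 10065 / 9173 / 26541.

10065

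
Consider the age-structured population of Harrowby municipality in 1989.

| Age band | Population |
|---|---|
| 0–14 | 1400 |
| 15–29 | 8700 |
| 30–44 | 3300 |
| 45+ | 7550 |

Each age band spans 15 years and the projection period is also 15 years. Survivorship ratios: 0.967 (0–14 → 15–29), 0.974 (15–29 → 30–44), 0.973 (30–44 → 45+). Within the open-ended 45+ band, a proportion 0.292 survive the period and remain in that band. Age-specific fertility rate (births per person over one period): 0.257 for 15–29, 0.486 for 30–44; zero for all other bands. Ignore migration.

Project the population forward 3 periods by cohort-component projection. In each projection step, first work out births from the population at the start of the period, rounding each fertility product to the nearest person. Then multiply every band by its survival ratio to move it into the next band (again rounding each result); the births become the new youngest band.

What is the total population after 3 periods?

— Period 1 —
Births: 8700 * 0.257 = 2236  |  3300 * 0.486 = 1604 — total 3840
15–29: 1400 * 0.967 = 1354
30–44: 8700 * 0.974 = 8474
45+: 3300 * 0.973 + 7550 * 0.292 = 3211 + 2205 = 5416
→ [3840, 1354, 8474, 5416]
— Period 2 —
Births: 1354 * 0.257 = 348  |  8474 * 0.486 = 4118 — total 4466
15–29: 3840 * 0.967 = 3713
30–44: 1354 * 0.974 = 1319
45+: 8474 * 0.973 + 5416 * 0.292 = 8245 + 1581 = 9826
→ [4466, 3713, 1319, 9826]
— Period 3 —
Births: 3713 * 0.257 = 954  |  1319 * 0.486 = 641 — total 1595
15–29: 4466 * 0.967 = 4319
30–44: 3713 * 0.974 = 3616
45+: 1319 * 0.973 + 9826 * 0.292 = 1283 + 2869 = 4152
→ [1595, 4319, 3616, 4152]
Total after period 3: 1595 + 4319 + 3616 + 4152 = 13682

13682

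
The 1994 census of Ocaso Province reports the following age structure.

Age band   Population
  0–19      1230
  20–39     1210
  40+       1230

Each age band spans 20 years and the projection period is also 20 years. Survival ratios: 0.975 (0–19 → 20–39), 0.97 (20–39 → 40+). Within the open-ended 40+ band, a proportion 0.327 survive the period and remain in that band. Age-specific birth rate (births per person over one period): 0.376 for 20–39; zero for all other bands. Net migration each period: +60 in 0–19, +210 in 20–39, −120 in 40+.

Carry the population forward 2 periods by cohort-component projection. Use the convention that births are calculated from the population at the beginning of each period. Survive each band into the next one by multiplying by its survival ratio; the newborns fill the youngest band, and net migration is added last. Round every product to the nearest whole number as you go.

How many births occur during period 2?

530

Period 1:
Births: 1210 × 0.376 = 455
20–39: 1230 × 0.975 = 1199
40+: 1210 × 0.97 + 1230 × 0.327 = 1174 + 402 = 1576
Net migration: 0–19 + 60 → 515; 20–39 + 210 → 1409; 40+ − 120 → 1456
→ [515, 1409, 1456]
Period 2:
Births: 1409 × 0.376 = 530
20–39: 515 × 0.975 = 502
40+: 1409 × 0.97 + 1456 × 0.327 = 1367 + 476 = 1843
Net migration: 0–19 + 60 → 590; 20–39 + 210 → 712; 40+ − 120 → 1723
→ [590, 712, 1723]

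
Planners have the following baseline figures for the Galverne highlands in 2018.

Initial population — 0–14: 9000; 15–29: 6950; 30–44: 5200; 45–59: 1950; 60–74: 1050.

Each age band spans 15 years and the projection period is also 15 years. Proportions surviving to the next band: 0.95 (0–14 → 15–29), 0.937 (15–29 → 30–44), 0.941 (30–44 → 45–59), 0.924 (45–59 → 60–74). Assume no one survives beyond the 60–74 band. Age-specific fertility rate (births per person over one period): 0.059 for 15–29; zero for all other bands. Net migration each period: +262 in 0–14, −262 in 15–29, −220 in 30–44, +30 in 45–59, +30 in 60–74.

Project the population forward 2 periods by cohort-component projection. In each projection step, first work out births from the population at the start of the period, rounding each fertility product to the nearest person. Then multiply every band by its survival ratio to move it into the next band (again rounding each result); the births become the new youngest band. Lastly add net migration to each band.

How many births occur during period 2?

489

Period 1.
Births: 6950 * 0.059 = 410
15–29: 9000 * 0.95 = 8550
30–44: 6950 * 0.937 = 6512
45–59: 5200 * 0.941 = 4893
60–74: 1950 * 0.924 = 1802
Net migration: 0–14 + 262 → 672; 15–29 − 262 → 8288; 30–44 − 220 → 6292; 45–59 + 30 → 4923; 60–74 + 30 → 1832
Giving 672 / 8288 / 6292 / 4923 / 1832.
Period 2.
Births: 8288 * 0.059 = 489
15–29: 672 * 0.95 = 638
30–44: 8288 * 0.937 = 7766
45–59: 6292 * 0.941 = 5921
60–74: 4923 * 0.924 = 4549
Net migration: 0–14 + 262 → 751; 15–29 − 262 → 376; 30–44 − 220 → 7546; 45–59 + 30 → 5951; 60–74 + 30 → 4579
Giving 751 / 376 / 7546 / 5951 / 4579.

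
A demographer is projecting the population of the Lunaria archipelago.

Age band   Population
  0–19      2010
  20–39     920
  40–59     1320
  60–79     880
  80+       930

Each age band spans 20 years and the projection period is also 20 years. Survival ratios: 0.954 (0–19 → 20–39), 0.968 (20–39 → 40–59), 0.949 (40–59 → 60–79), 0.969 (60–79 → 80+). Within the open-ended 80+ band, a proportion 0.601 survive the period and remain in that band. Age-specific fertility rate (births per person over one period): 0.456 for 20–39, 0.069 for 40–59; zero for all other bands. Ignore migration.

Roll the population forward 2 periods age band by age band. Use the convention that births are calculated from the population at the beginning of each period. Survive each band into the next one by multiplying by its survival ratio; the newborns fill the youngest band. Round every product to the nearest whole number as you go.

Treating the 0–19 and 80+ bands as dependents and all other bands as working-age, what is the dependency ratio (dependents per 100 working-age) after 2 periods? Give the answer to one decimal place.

Period 1.
Births: 920 * 0.456 = 420, 1320 * 0.069 = 91 ⇒ total 511
20–39: 2010 * 0.954 = 1918
40–59: 920 * 0.968 = 891
60–79: 1320 * 0.949 = 1253
80+: 880 * 0.969 + 930 * 0.601 = 853 + 559 = 1412
Population now: 0–19=511, 20–39=1918, 40–59=891, 60–79=1253, 80+=1412
Period 2.
Births: 1918 * 0.456 = 875, 891 * 0.069 = 61 ⇒ total 936
20–39: 511 * 0.954 = 487
40–59: 1918 * 0.968 = 1857
60–79: 891 * 0.949 = 846
80+: 1253 * 0.969 + 1412 * 0.601 = 1214 + 849 = 2063
Population now: 0–19=936, 20–39=487, 40–59=1857, 60–79=846, 80+=2063
Dependents (band 0–19 + band 80+) = 936 + 2063 = 2999; working-age = 3190; ratio = 2999/3190 × 100 = 94.0

94.0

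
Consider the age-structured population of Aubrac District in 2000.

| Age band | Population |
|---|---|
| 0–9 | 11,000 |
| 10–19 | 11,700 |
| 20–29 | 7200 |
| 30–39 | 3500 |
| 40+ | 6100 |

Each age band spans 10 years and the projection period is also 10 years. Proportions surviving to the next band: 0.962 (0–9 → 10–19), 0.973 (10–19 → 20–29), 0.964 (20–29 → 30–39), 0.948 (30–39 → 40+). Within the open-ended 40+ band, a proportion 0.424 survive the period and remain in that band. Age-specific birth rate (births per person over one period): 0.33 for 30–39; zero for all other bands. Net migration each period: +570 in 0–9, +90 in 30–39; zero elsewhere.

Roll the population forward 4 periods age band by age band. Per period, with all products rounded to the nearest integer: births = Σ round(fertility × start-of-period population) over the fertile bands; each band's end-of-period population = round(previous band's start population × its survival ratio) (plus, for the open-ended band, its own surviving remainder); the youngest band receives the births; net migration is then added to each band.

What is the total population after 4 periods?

27876

Numbering the bands 1..5 from youngest to oldest:
Period 1:
Births: 3500 × 0.33 = 1155
Band 2: 11000 × 0.962 = 10582
Band 3: 11700 × 0.973 = 11384
Band 4: 7200 × 0.964 = 6941
Band 5: 3500 × 0.948 + 6100 × 0.424 = 3318 + 2586 = 5904
Net migration: Band 1 + 570 → 1725; Band 4 + 90 → 7031
→ [1725, 10582, 11384, 7031, 5904]
Period 2:
Births: 7031 × 0.33 = 2320
Band 2: 1725 × 0.962 = 1659
Band 3: 10582 × 0.973 = 10296
Band 4: 11384 × 0.964 = 10974
Band 5: 7031 × 0.948 + 5904 × 0.424 = 6665 + 2503 = 9168
Net migration: Band 1 + 570 → 2890; Band 4 + 90 → 11064
→ [2890, 1659, 10296, 11064, 9168]
Period 3:
Births: 11064 × 0.33 = 3651
Band 2: 2890 × 0.962 = 2780
Band 3: 1659 × 0.973 = 1614
Band 4: 10296 × 0.964 = 9925
Band 5: 11064 × 0.948 + 9168 × 0.424 = 10489 + 3887 = 14376
Net migration: Band 1 + 570 → 4221; Band 4 + 90 → 10015
→ [4221, 2780, 1614, 10015, 14376]
Period 4:
Births: 10015 × 0.33 = 3305
Band 2: 4221 × 0.962 = 4061
Band 3: 2780 × 0.973 = 2705
Band 4: 1614 × 0.964 = 1556
Band 5: 10015 × 0.948 + 14376 × 0.424 = 9494 + 6095 = 15589
Net migration: Band 1 + 570 → 3875; Band 4 + 90 → 1646
→ [3875, 4061, 2705, 1646, 15589]
Total after period 4: 3875 + 4061 + 2705 + 1646 + 15589 = 27876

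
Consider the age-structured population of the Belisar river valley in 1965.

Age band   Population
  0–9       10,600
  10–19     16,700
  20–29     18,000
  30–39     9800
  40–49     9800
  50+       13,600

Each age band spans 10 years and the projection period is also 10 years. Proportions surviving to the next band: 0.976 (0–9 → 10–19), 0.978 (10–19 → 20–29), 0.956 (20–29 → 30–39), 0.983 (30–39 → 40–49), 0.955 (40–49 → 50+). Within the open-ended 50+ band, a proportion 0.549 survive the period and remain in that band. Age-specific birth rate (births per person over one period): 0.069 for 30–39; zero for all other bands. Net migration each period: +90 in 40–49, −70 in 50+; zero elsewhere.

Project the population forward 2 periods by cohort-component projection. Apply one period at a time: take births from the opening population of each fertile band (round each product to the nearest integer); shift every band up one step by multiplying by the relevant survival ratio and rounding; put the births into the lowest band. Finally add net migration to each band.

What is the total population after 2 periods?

(Bands numbered youngest = 1 to oldest = 6.)
After projecting period 1:
Births: 9800 × 0.069 = 676
Band 2: 10600 × 0.976 = 10346
Band 3: 16700 × 0.978 = 16333
Band 4: 18000 × 0.956 = 17208
Band 5: 9800 × 0.983 = 9633
Band 6: 9800 × 0.955 + 13600 × 0.549 = 9359 + 7466 = 16825
Net migration: Band 5 + 90 → 9723; Band 6 − 70 → 16755
Giving 676 / 10346 / 16333 / 17208 / 9723 / 16755.
After projecting period 2:
Births: 17208 × 0.069 = 1187
Band 2: 676 × 0.976 = 660
Band 3: 10346 × 0.978 = 10118
Band 4: 16333 × 0.956 = 15614
Band 5: 17208 × 0.983 = 16915
Band 6: 9723 × 0.955 + 16755 × 0.549 = 9285 + 9198 = 18483
Net migration: Band 5 + 90 → 17005; Band 6 − 70 → 18413
Giving 1187 / 660 / 10118 / 15614 / 17005 / 18413.
Total after period 2: 1187 + 660 + 10118 + 15614 + 17005 + 18413 = 62997

62997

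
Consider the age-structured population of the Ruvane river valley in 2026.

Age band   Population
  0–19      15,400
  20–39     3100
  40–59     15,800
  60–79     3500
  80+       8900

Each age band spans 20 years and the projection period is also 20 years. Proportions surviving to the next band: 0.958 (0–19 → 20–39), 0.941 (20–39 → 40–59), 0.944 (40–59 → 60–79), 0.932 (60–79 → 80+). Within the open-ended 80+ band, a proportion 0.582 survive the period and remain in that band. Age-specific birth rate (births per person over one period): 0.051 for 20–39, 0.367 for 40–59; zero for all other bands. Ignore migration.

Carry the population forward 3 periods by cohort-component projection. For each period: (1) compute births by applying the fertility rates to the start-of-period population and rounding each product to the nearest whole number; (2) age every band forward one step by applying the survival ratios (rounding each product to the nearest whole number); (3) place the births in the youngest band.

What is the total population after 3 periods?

39125

Period 1:
Births: 3100 * 0.051 = 158, 15800 * 0.367 = 5799 → 5957
20–39: 15400 * 0.958 = 14753
40–59: 3100 * 0.941 = 2917
60–79: 15800 * 0.944 = 14915
80+: 3500 * 0.932 + 8900 * 0.582 = 3262 + 5180 = 8442
→ [5957, 14753, 2917, 14915, 8442]
Period 2:
Births: 14753 * 0.051 = 752, 2917 * 0.367 = 1071 → 1823
20–39: 5957 * 0.958 = 5707
40–59: 14753 * 0.941 = 13883
60–79: 2917 * 0.944 = 2754
80+: 14915 * 0.932 + 8442 * 0.582 = 13901 + 4913 = 18814
→ [1823, 5707, 13883, 2754, 18814]
Period 3:
Births: 5707 * 0.051 = 291, 13883 * 0.367 = 5095 → 5386
20–39: 1823 * 0.958 = 1746
40–59: 5707 * 0.941 = 5370
60–79: 13883 * 0.944 = 13106
80+: 2754 * 0.932 + 18814 * 0.582 = 2567 + 10950 = 13517
→ [5386, 1746, 5370, 13106, 13517]
Total after period 3: 5386 + 1746 + 5370 + 13106 + 13517 = 39125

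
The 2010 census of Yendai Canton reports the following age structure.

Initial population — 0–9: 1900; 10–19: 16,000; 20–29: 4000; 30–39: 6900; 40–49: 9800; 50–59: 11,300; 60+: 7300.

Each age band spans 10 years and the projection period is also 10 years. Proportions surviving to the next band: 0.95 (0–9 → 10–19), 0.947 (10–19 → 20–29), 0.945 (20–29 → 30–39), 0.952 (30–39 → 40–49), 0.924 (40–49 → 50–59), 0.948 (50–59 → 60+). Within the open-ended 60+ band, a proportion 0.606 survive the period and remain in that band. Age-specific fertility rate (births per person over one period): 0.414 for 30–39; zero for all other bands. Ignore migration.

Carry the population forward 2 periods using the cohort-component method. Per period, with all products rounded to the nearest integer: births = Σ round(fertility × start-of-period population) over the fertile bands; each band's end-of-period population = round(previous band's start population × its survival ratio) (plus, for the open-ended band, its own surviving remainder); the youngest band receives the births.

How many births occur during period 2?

1565

Let group 1 be 0–9 through group 7 = 60+.
After projecting period 1:
Births: 6900 × 0.414 = 2857
Group 2: 1900 × 0.95 = 1805
Group 3: 16000 × 0.947 = 15152
Group 4: 4000 × 0.945 = 3780
Group 5: 6900 × 0.952 = 6569
Group 6: 9800 × 0.924 = 9055
Group 7: 11300 × 0.948 + 7300 × 0.606 = 10712 + 4424 = 15136
End of period: [2857, 1805, 15152, 3780, 6569, 9055, 15136]
After projecting period 2:
Births: 3780 × 0.414 = 1565
Group 2: 2857 × 0.95 = 2714
Group 3: 1805 × 0.947 = 1709
Group 4: 15152 × 0.945 = 14319
Group 5: 3780 × 0.952 = 3599
Group 6: 6569 × 0.924 = 6070
Group 7: 9055 × 0.948 + 15136 × 0.606 = 8584 + 9172 = 17756
End of period: [1565, 2714, 1709, 14319, 3599, 6070, 17756]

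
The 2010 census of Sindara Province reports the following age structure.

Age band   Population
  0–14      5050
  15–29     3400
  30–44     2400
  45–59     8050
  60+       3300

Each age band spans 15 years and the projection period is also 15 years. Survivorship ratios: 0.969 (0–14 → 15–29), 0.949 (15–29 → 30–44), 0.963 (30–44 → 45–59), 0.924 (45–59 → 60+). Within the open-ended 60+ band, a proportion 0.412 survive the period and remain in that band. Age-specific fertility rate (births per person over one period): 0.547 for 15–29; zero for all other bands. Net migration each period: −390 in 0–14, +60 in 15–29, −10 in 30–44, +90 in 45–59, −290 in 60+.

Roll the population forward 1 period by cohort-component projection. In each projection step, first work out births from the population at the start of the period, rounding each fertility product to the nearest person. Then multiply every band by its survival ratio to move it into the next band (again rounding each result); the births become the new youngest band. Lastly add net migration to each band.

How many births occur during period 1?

1860

Numbering the bands 1..5 from youngest to oldest:
— Period 1 —
Births: 3400 * 0.547 = 1860
Band 2: 5050 * 0.969 = 4893
Band 3: 3400 * 0.949 = 3227
Band 4: 2400 * 0.963 = 2311
Band 5: 8050 * 0.924 + 3300 * 0.412 = 7438 + 1360 = 8798
Net migration: Band 1 − 390 → 1470; Band 2 + 60 → 4953; Band 3 − 10 → 3217; Band 4 + 90 → 2401; Band 5 − 290 → 8508
→ [1470, 4953, 3217, 2401, 8508]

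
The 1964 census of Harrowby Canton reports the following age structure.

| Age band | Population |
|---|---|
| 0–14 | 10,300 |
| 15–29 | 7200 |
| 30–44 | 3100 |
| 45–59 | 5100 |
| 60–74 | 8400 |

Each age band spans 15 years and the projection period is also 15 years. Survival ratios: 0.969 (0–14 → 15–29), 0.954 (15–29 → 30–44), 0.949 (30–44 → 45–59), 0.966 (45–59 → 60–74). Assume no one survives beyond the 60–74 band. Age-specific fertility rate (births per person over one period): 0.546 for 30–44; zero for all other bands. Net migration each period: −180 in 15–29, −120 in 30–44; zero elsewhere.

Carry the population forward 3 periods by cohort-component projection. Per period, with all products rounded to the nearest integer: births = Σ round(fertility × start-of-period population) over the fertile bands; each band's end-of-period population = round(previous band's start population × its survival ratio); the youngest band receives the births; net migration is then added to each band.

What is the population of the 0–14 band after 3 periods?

Numbering the groups 1..5 from youngest to oldest:
— Period 1 —
Births: 3100 × 0.546 = 1693
Group 2: 10300 × 0.969 = 9981
Group 3: 7200 × 0.954 = 6869
Group 4: 3100 × 0.949 = 2942
Group 5: 5100 × 0.966 = 4927
Net migration: Group 2 − 180 → 9801; Group 3 − 120 → 6749
→ [1693, 9801, 6749, 2942, 4927]
— Period 2 —
Births: 6749 × 0.546 = 3685
Group 2: 1693 × 0.969 = 1641
Group 3: 9801 × 0.954 = 9350
Group 4: 6749 × 0.949 = 6405
Group 5: 2942 × 0.966 = 2842
Net migration: Group 2 − 180 → 1461; Group 3 − 120 → 9230
→ [3685, 1461, 9230, 6405, 2842]
— Period 3 —
Births: 9230 × 0.546 = 5040
Group 2: 3685 × 0.969 = 3571
Group 3: 1461 × 0.954 = 1394
Group 4: 9230 × 0.949 = 8759
Group 5: 6405 × 0.966 = 6187
Net migration: Group 2 − 180 → 3391; Group 3 − 120 → 1274
→ [5040, 3391, 1274, 8759, 6187]

5040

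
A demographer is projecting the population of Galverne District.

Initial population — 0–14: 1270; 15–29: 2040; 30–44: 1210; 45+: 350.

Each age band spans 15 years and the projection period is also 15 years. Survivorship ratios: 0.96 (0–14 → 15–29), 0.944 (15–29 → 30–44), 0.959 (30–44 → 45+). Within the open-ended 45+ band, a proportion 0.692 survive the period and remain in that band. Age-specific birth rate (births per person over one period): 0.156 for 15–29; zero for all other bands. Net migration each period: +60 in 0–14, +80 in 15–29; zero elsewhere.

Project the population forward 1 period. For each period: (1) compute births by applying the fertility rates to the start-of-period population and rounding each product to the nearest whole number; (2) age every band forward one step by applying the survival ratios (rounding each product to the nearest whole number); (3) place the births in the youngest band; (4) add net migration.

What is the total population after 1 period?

[period 1]
Births: 2040 * 0.156 = 318
15–29: 1270 * 0.96 = 1219
30–44: 2040 * 0.944 = 1926
45+: 1210 * 0.959 + 350 * 0.692 = 1160 + 242 = 1402
Net migration: 0–14 + 60 → 378; 15–29 + 80 → 1299
End of period: [378, 1299, 1926, 1402]
Total after period 1: 378 + 1299 + 1926 + 1402 = 5005

5005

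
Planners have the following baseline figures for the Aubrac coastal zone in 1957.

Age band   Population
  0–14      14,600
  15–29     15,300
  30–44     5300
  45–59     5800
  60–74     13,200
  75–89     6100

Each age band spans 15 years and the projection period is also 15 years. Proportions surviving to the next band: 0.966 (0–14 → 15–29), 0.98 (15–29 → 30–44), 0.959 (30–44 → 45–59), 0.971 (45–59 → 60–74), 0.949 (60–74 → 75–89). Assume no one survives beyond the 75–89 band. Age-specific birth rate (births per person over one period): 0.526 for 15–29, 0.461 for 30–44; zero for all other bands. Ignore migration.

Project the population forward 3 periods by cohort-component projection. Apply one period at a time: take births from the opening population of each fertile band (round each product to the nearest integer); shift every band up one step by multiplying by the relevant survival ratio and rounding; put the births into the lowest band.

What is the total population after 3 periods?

[period 1]
Births: 15300 × 0.526 = 8048 ; 5300 × 0.461 = 2443 — total 10491
15–29: 14600 × 0.966 = 14104
30–44: 15300 × 0.98 = 14994
45–59: 5300 × 0.959 = 5083
60–74: 5800 × 0.971 = 5632
75–89: 13200 × 0.949 = 12527
→ [10491, 14104, 14994, 5083, 5632, 12527]
[period 2]
Births: 14104 × 0.526 = 7419 ; 14994 × 0.461 = 6912 — total 14331
15–29: 10491 × 0.966 = 10134
30–44: 14104 × 0.98 = 13822
45–59: 14994 × 0.959 = 14379
60–74: 5083 × 0.971 = 4936
75–89: 5632 × 0.949 = 5345
→ [14331, 10134, 13822, 14379, 4936, 5345]
[period 3]
Births: 10134 × 0.526 = 5330 ; 13822 × 0.461 = 6372 — total 11702
15–29: 14331 × 0.966 = 13844
30–44: 10134 × 0.98 = 9931
45–59: 13822 × 0.959 = 13255
60–74: 14379 × 0.971 = 13962
75–89: 4936 × 0.949 = 4684
→ [11702, 13844, 9931, 13255, 13962, 4684]
Total after period 3: 11702 + 13844 + 9931 + 13255 + 13962 + 4684 = 67378

67378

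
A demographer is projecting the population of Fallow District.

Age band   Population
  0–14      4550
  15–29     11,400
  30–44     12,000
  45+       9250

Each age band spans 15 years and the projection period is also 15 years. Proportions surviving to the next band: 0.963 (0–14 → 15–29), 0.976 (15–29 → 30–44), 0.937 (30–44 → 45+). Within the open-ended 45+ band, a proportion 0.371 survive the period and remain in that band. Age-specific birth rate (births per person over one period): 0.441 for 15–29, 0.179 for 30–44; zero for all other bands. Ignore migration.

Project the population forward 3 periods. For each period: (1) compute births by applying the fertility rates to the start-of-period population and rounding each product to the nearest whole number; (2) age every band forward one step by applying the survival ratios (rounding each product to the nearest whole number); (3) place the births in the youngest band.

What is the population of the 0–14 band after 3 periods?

Let band 1 be 0–14 through band 4 = 45+.
— Period 1 —
Births: 11400 × 0.441 = 5027  |  12000 × 0.179 = 2148 → 7175
Band 2: 4550 × 0.963 = 4382
Band 3: 11400 × 0.976 = 11126
Band 4: 12000 × 0.937 + 9250 × 0.371 = 11244 + 3432 = 14676
→ [7175, 4382, 11126, 14676]
— Period 2 —
Births: 4382 × 0.441 = 1932  |  11126 × 0.179 = 1992 → 3924
Band 2: 7175 × 0.963 = 6910
Band 3: 4382 × 0.976 = 4277
Band 4: 11126 × 0.937 + 14676 × 0.371 = 10425 + 5445 = 15870
→ [3924, 6910, 4277, 15870]
— Period 3 —
Births: 6910 × 0.441 = 3047  |  4277 × 0.179 = 766 → 3813
Band 2: 3924 × 0.963 = 3779
Band 3: 6910 × 0.976 = 6744
Band 4: 4277 × 0.937 + 15870 × 0.371 = 4008 + 5888 = 9896
→ [3813, 3779, 6744, 9896]

3813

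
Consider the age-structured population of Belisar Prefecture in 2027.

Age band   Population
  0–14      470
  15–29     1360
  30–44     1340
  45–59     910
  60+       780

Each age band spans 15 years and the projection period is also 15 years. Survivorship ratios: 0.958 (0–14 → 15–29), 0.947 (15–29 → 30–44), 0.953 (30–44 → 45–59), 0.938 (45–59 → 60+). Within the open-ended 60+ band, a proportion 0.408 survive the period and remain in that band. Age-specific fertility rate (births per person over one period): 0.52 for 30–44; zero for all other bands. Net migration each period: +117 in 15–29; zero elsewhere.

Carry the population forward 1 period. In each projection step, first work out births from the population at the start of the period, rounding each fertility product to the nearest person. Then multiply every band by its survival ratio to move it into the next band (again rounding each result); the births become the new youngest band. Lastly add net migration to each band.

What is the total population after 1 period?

5001

Period 1:
Births: 1340 × 0.52 = 697
15–29: 470 × 0.958 = 450
30–44: 1360 × 0.947 = 1288
45–59: 1340 × 0.953 = 1277
60+: 910 × 0.938 + 780 × 0.408 = 854 + 318 = 1172
Net migration: 15–29 + 117 → 567
→ [697, 567, 1288, 1277, 1172]
Total after period 1: 697 + 567 + 1288 + 1277 + 1172 = 5001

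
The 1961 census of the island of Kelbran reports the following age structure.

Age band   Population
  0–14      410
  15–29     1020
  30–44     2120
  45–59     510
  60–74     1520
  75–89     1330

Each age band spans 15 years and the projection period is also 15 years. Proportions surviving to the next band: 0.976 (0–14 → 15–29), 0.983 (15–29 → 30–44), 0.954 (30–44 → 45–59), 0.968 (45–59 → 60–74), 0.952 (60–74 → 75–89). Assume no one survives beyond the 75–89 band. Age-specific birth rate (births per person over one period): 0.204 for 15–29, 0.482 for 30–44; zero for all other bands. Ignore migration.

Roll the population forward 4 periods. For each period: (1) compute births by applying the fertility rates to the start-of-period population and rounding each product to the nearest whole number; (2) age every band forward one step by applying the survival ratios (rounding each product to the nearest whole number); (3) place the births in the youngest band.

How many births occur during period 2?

— Period 1 —
Births: 1020 × 0.204 = 208, 2120 × 0.482 = 1022 → 1230
15–29: 410 × 0.976 = 400
30–44: 1020 × 0.983 = 1003
45–59: 2120 × 0.954 = 2022
60–74: 510 × 0.968 = 494
75–89: 1520 × 0.952 = 1447
Giving 1230 / 400 / 1003 / 2022 / 494 / 1447.
— Period 2 —
Births: 400 × 0.204 = 82, 1003 × 0.482 = 483 → 565
15–29: 1230 × 0.976 = 1200
30–44: 400 × 0.983 = 393
45–59: 1003 × 0.954 = 957
60–74: 2022 × 0.968 = 1957
75–89: 494 × 0.952 = 470
Giving 565 / 1200 / 393 / 957 / 1957 / 470.

565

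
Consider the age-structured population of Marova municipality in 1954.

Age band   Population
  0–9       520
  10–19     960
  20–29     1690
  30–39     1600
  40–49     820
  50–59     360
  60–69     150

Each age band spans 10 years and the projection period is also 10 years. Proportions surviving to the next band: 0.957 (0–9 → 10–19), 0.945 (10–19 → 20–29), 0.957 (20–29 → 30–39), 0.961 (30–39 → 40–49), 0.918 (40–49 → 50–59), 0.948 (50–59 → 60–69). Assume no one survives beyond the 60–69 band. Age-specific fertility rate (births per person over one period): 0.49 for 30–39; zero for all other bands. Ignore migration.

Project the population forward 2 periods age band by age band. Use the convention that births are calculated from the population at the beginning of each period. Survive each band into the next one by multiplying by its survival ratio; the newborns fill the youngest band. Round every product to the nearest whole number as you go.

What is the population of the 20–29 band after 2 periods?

471

(Bands numbered youngest = 1 to oldest = 7.)
Period 1:
Births: 1600 × 0.49 = 784
Band 2: 520 × 0.957 = 498
Band 3: 960 × 0.945 = 907
Band 4: 1690 × 0.957 = 1617
Band 5: 1600 × 0.961 = 1538
Band 6: 820 × 0.918 = 753
Band 7: 360 × 0.948 = 341
→ [784, 498, 907, 1617, 1538, 753, 341]
Period 2:
Births: 1617 × 0.49 = 792
Band 2: 784 × 0.957 = 750
Band 3: 498 × 0.945 = 471
Band 4: 907 × 0.957 = 868
Band 5: 1617 × 0.961 = 1554
Band 6: 1538 × 0.918 = 1412
Band 7: 753 × 0.948 = 714
→ [792, 750, 471, 868, 1554, 1412, 714]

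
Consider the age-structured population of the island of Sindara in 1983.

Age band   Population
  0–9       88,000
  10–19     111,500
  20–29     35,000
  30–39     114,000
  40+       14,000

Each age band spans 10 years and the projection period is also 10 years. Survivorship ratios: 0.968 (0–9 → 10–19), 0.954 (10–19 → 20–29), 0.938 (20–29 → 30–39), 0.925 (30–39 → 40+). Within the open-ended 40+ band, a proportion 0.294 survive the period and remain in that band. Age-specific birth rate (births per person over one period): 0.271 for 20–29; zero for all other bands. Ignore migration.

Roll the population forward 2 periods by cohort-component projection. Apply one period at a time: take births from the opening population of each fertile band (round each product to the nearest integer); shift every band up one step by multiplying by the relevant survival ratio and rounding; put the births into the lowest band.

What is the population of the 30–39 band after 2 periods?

99776

After projecting period 1:
Births: 35000 × 0.271 = 9485
10–19: 88000 × 0.968 = 85184
20–29: 111500 × 0.954 = 106371
30–39: 35000 × 0.938 = 32830
40+: 114000 × 0.925 + 14000 × 0.294 = 105450 + 4116 = 109566
Giving 9485 / 85184 / 106371 / 32830 / 109566.
After projecting period 2:
Births: 106371 × 0.271 = 28827
10–19: 9485 × 0.968 = 9181
20–29: 85184 × 0.954 = 81266
30–39: 106371 × 0.938 = 99776
40+: 32830 × 0.925 + 109566 × 0.294 = 30368 + 32212 = 62580
Giving 28827 / 9181 / 81266 / 99776 / 62580.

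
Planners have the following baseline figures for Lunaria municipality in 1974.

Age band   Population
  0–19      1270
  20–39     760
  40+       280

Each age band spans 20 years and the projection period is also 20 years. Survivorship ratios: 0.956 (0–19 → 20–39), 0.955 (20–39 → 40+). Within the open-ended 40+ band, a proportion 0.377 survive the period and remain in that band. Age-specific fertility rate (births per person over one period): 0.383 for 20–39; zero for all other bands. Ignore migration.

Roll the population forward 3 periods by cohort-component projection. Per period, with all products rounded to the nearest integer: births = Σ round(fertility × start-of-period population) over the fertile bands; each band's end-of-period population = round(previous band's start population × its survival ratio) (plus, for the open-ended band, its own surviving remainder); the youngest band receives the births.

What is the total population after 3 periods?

Call the groups 1 to 3, youngest first.
Period 1:
Births: 760 * 0.383 = 291
Group 2: 1270 * 0.956 = 1214
Group 3: 760 * 0.955 + 280 * 0.377 = 726 + 106 = 832
→ [291, 1214, 832]
Period 2:
Births: 1214 * 0.383 = 465
Group 2: 291 * 0.956 = 278
Group 3: 1214 * 0.955 + 832 * 0.377 = 1159 + 314 = 1473
→ [465, 278, 1473]
Period 3:
Births: 278 * 0.383 = 106
Group 2: 465 * 0.956 = 445
Group 3: 278 * 0.955 + 1473 * 0.377 = 265 + 555 = 820
→ [106, 445, 820]
Total after period 3: 106 + 445 + 820 = 1371

1371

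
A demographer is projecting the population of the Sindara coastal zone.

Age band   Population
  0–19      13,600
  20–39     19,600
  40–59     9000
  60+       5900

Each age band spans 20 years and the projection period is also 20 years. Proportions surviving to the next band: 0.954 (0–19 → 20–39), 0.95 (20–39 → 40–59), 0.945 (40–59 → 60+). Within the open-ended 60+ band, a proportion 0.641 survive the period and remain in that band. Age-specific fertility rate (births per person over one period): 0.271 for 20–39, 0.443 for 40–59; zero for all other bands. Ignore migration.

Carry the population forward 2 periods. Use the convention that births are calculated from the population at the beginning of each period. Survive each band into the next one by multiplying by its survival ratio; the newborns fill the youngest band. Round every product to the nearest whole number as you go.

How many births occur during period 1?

9299

[period 1]
Births: 19600 × 0.271 = 5312  |  9000 × 0.443 = 3987 → total 9299
20–39: 13600 × 0.954 = 12974
40–59: 19600 × 0.95 = 18620
60+: 9000 × 0.945 + 5900 × 0.641 = 8505 + 3782 = 12287
End of period: [9299, 12974, 18620, 12287]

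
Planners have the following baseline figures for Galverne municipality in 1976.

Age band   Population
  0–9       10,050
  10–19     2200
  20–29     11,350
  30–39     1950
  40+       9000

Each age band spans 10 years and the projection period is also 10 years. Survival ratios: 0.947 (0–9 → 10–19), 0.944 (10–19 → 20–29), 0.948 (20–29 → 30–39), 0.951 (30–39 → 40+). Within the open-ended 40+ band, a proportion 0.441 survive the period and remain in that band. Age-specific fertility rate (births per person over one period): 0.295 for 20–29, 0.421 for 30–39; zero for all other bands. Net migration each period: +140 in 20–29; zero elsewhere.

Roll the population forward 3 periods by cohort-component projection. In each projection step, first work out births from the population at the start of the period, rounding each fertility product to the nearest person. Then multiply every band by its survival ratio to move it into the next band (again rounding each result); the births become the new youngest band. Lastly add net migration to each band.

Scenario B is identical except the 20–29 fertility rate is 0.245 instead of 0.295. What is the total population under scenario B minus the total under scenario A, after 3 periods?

After projecting period 1:
Births: 11350 × 0.295 = 3348, 1950 × 0.421 = 821 — total 4169
10–19: 10050 × 0.947 = 9517
20–29: 2200 × 0.944 = 2077
30–39: 11350 × 0.948 = 10760
40+: 1950 × 0.951 + 9000 × 0.441 = 1854 + 3969 = 5823
Net migration: 20–29 + 140 → 2217
Giving 4169 / 9517 / 2217 / 10760 / 5823.
After projecting period 2:
Births: 2217 × 0.295 = 654, 10760 × 0.421 = 4530 — total 5184
10–19: 4169 × 0.947 = 3948
20–29: 9517 × 0.944 = 8984
30–39: 2217 × 0.948 = 2102
40+: 10760 × 0.951 + 5823 × 0.441 = 10233 + 2568 = 12801
Net migration: 20–29 + 140 → 9124
Giving 5184 / 3948 / 9124 / 2102 / 12801.
After projecting period 3:
Births: 9124 × 0.295 = 2692, 2102 × 0.421 = 885 — total 3577
10–19: 5184 × 0.947 = 4909
20–29: 3948 × 0.944 = 3727
30–39: 9124 × 0.948 = 8650
40+: 2102 × 0.951 + 12801 × 0.441 = 1999 + 5645 = 7644
Net migration: 20–29 + 140 → 3867
Giving 3577 / 4909 / 3867 / 8650 / 7644.
Scenario A total after 3 periods: 28647
Scenario B projection —
After projecting period 1:
Births: 11350 × 0.245 = 2781, 1950 × 0.421 = 821 — total 3602
10–19: 10050 × 0.947 = 9517
20–29: 2200 × 0.944 = 2077
30–39: 11350 × 0.948 = 10760
40+: 1950 × 0.951 + 9000 × 0.441 = 1854 + 3969 = 5823
Net migration: 20–29 + 140 → 2217
Giving 3602 / 9517 / 2217 / 10760 / 5823.
After projecting period 2:
Births: 2217 × 0.245 = 543, 10760 × 0.421 = 4530 — total 5073
10–19: 3602 × 0.947 = 3411
20–29: 9517 × 0.944 = 8984
30–39: 2217 × 0.948 = 2102
40+: 10760 × 0.951 + 5823 × 0.441 = 10233 + 2568 = 12801
Net migration: 20–29 + 140 → 9124
Giving 5073 / 3411 / 9124 / 2102 / 12801.
After projecting period 3:
Births: 9124 × 0.245 = 2235, 2102 × 0.421 = 885 — total 3120
10–19: 5073 × 0.947 = 4804
20–29: 3411 × 0.944 = 3220
30–39: 9124 × 0.948 = 8650
40+: 2102 × 0.951 + 12801 × 0.441 = 1999 + 5645 = 7644
Net migration: 20–29 + 140 → 3360
Giving 3120 / 4804 / 3360 / 8650 / 7644.
Scenario B total after 3 periods: 27578
Difference B − A = 27578 − 28647 = -1069

-1069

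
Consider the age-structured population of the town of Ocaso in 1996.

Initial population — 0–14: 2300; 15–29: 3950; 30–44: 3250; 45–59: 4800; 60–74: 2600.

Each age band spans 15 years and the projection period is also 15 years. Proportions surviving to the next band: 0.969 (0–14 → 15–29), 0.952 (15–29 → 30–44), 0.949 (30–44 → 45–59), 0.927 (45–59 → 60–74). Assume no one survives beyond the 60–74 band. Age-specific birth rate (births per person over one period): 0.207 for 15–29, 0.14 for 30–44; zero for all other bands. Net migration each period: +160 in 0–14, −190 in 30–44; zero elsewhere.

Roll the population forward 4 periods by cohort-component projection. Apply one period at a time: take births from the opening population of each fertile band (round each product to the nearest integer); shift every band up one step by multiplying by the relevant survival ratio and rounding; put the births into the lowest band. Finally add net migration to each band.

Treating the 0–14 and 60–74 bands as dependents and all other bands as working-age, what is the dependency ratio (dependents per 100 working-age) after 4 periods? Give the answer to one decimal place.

After projecting period 1:
Births: 3950 × 0.207 = 818 ; 3250 × 0.14 = 455 → total 1273
15–29: 2300 × 0.969 = 2229
30–44: 3950 × 0.952 = 3760
45–59: 3250 × 0.949 = 3084
60–74: 4800 × 0.927 = 4450
Net migration: 0–14 + 160 → 1433; 30–44 − 190 → 3570
Population now: 0–14=1433, 15–29=2229, 30–44=3570, 45–59=3084, 60–74=4450
After projecting period 2:
Births: 2229 × 0.207 = 461 ; 3570 × 0.14 = 500 → total 961
15–29: 1433 × 0.969 = 1389
30–44: 2229 × 0.952 = 2122
45–59: 3570 × 0.949 = 3388
60–74: 3084 × 0.927 = 2859
Net migration: 0–14 + 160 → 1121; 30–44 − 190 → 1932
Population now: 0–14=1121, 15–29=1389, 30–44=1932, 45–59=3388, 60–74=2859
After projecting period 3:
Births: 1389 × 0.207 = 288 ; 1932 × 0.14 = 270 → total 558
15–29: 1121 × 0.969 = 1086
30–44: 1389 × 0.952 = 1322
45–59: 1932 × 0.949 = 1833
60–74: 3388 × 0.927 = 3141
Net migration: 0–14 + 160 → 718; 30–44 − 190 → 1132
Population now: 0–14=718, 15–29=1086, 30–44=1132, 45–59=1833, 60–74=3141
After projecting period 4:
Births: 1086 × 0.207 = 225 ; 1132 × 0.14 = 158 → total 383
15–29: 718 × 0.969 = 696
30–44: 1086 × 0.952 = 1034
45–59: 1132 × 0.949 = 1074
60–74: 1833 × 0.927 = 1699
Net migration: 0–14 + 160 → 543; 30–44 − 190 → 844
Population now: 0–14=543, 15–29=696, 30–44=844, 45–59=1074, 60–74=1699
Dependents (band 0–14 + band 60–74) = 543 + 1699 = 2242; working-age = 2614; ratio = 2242/2614 × 100 = 85.8

85.8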